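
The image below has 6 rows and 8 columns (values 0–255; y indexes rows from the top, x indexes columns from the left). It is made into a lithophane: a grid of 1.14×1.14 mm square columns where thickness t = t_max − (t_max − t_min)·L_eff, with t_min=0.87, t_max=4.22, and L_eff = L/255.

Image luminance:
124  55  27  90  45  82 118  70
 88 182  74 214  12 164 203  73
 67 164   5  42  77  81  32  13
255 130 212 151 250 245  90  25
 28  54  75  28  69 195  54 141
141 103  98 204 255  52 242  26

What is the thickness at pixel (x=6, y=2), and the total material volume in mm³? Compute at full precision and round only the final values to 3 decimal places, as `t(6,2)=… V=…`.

t(6,2)=3.800 V=174.040

span = t_max - t_min = 4.22 - 0.87 = 3.350
L(6,2) = 32, L_eff = 32/255 = 0.125490
t(6,2) = 4.22 - 3.350·0.125490 = 3.800
Σt over all 6·8 pixels = 682981/5100 ≈ 133.9178431
V = pitch²·Σt = 1.14²·682981/5100 = 174.040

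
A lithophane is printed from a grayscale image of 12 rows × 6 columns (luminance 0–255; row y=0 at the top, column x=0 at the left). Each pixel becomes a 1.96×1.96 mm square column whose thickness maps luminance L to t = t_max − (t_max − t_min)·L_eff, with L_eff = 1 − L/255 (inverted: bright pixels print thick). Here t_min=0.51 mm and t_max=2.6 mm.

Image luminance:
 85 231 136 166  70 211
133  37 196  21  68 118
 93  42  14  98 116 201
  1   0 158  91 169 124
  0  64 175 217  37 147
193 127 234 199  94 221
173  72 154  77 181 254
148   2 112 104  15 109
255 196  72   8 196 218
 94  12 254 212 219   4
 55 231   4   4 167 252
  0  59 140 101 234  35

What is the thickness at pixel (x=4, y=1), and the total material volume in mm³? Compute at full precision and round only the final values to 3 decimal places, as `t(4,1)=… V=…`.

t(4,1)=1.067 V=415.307

span = t_max - t_min = 2.6 - 0.51 = 2.090
L(4,1) = 68, L_eff = 1 - 68/255 = 0.733333 (inverted)
t(4,1) = 2.6 - 2.090·0.733333 = 1.067
Σt over all 12·6 pixels = 11027/102 ≈ 108.1078431
V = pitch²·Σt = 1.96²·11027/102 = 415.307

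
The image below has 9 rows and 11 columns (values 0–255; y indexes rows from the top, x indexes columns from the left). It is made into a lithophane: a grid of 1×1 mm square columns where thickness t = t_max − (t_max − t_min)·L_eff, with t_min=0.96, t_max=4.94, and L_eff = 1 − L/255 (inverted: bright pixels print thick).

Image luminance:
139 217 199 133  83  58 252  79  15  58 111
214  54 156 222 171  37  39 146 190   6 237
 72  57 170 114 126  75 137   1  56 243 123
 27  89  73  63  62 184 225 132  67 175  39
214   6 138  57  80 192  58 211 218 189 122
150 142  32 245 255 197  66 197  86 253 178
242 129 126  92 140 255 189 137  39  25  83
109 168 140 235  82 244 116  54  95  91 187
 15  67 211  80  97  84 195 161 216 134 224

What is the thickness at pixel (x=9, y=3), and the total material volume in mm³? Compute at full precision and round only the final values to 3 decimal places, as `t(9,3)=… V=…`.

t(9,3)=3.691 V=295.975

span = t_max - t_min = 4.94 - 0.96 = 3.980
L(9,3) = 175, L_eff = 1 - 175/255 = 0.313725 (inverted)
t(9,3) = 4.94 - 3.980·0.313725 = 3.691
Σt over all 9·11 pixels = 1886843/6375 ≈ 295.9753725
V = pitch²·Σt = 1²·1886843/6375 = 295.975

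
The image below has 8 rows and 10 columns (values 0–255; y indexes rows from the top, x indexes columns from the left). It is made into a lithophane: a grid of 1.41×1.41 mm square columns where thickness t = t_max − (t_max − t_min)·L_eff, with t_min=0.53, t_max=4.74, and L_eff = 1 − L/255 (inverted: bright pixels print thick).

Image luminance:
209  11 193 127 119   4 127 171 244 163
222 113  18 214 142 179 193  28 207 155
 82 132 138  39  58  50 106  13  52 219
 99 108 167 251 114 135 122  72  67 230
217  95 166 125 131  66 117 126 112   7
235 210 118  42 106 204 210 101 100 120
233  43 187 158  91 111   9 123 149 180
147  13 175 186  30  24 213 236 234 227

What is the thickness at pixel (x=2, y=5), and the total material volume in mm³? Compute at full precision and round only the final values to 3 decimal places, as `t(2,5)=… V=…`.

span = t_max - t_min = 4.74 - 0.53 = 4.210
L(2,5) = 118, L_eff = 1 - 118/255 = 0.537255 (inverted)
t(2,5) = 4.74 - 4.210·0.537255 = 2.478
Σt over all 8·10 pixels = 182969/850 ≈ 215.2576471
V = pitch²·Σt = 1.41²·182969/850 = 427.954

t(2,5)=2.478 V=427.954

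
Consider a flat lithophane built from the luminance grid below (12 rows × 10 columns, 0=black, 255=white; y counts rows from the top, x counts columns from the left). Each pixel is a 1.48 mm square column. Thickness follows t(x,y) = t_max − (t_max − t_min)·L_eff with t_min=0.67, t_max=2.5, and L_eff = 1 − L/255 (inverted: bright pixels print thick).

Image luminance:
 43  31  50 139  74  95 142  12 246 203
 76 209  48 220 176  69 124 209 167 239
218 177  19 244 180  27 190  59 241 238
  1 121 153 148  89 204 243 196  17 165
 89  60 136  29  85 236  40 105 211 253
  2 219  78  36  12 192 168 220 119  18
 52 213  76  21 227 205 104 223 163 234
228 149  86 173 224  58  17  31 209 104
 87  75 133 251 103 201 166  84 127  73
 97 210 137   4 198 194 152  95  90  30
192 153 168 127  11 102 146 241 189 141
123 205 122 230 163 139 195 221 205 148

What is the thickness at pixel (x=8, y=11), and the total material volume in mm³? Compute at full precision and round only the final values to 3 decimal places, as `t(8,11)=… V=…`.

t(8,11)=2.141 V=432.884

span = t_max - t_min = 2.5 - 0.67 = 1.830
L(8,11) = 205, L_eff = 1 - 205/255 = 0.196078 (inverted)
t(8,11) = 2.5 - 1.830·0.196078 = 2.141
Σt over all 12·10 pixels = 335967/1700 ≈ 197.6276471
V = pitch²·Σt = 1.48²·335967/1700 = 432.884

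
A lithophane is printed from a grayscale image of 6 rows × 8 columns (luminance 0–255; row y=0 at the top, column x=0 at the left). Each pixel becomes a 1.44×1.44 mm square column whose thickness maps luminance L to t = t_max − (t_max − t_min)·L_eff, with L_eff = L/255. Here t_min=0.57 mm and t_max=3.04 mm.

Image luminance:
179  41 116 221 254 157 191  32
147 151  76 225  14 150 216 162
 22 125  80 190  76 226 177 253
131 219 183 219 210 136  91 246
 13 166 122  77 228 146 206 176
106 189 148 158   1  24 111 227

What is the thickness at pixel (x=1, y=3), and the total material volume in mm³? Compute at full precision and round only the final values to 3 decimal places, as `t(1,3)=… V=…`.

span = t_max - t_min = 3.04 - 0.57 = 2.470
L(1,3) = 219, L_eff = 219/255 = 0.858824
t(1,3) = 3.04 - 2.470·0.858824 = 0.919
Σt over all 6·8 pixels = 331417/4250 ≈ 77.9804706
V = pitch²·Σt = 1.44²·331417/4250 = 161.700

t(1,3)=0.919 V=161.700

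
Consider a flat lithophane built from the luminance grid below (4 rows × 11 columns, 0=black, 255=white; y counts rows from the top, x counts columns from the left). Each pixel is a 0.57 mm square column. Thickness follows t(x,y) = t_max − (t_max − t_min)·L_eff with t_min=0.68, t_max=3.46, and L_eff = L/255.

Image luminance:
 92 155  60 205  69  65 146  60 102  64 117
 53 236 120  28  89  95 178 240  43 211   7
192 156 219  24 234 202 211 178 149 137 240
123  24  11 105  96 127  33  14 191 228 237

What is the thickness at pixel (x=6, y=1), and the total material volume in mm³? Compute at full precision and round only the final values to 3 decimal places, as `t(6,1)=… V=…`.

t(6,1)=1.519 V=29.748

span = t_max - t_min = 3.46 - 0.68 = 2.780
L(6,1) = 178, L_eff = 178/255 = 0.698039
t(6,1) = 3.46 - 2.780·0.698039 = 1.519
Σt over all 4·11 pixels = 583693/6375 ≈ 91.5596863
V = pitch²·Σt = 0.57²·583693/6375 = 29.748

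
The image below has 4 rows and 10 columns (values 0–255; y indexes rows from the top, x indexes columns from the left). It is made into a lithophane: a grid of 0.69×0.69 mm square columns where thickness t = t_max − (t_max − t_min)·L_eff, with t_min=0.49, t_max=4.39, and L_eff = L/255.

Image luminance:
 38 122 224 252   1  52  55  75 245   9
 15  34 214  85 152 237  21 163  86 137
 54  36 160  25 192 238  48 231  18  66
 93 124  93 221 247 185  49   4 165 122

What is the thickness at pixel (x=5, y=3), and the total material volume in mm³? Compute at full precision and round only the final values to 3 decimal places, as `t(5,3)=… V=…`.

t(5,3)=1.561 V=50.196

span = t_max - t_min = 4.39 - 0.49 = 3.900
L(5,3) = 185, L_eff = 185/255 = 0.725490
t(5,3) = 4.39 - 3.900·0.725490 = 1.561
Σt over all 4·10 pixels = 44808/425 ≈ 105.4305882
V = pitch²·Σt = 0.69²·44808/425 = 50.196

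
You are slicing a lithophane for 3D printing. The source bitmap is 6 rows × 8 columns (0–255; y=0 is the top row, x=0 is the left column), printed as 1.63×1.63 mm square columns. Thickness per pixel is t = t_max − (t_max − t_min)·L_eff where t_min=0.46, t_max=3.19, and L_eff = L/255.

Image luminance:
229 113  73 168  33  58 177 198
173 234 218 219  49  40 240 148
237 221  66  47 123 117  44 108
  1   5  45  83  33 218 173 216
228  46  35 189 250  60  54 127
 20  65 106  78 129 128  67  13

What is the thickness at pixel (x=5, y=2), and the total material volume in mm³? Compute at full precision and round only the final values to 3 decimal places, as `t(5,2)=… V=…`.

t(5,2)=1.937 V=244.634

span = t_max - t_min = 3.19 - 0.46 = 2.730
L(5,2) = 117, L_eff = 117/255 = 0.458824
t(5,2) = 3.19 - 2.730·0.458824 = 1.937
Σt over all 6·8 pixels = 391319/4250 ≈ 92.0750588
V = pitch²·Σt = 1.63²·391319/4250 = 244.634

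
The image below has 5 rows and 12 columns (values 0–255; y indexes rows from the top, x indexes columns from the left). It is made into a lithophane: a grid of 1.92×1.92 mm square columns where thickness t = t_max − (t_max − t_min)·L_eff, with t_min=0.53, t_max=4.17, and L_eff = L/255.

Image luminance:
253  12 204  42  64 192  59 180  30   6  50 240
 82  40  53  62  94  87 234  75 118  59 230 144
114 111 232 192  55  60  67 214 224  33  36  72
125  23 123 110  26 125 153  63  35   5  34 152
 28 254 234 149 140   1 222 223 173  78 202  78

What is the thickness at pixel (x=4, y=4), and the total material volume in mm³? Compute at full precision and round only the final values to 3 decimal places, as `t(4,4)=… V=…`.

span = t_max - t_min = 4.17 - 0.53 = 3.640
L(4,4) = 140, L_eff = 140/255 = 0.549020
t(4,4) = 4.17 - 3.640·0.549020 = 2.172
Σt over all 5·12 pixels = 978409/6375 ≈ 153.4759216
V = pitch²·Σt = 1.92²·978409/6375 = 565.774

t(4,4)=2.172 V=565.774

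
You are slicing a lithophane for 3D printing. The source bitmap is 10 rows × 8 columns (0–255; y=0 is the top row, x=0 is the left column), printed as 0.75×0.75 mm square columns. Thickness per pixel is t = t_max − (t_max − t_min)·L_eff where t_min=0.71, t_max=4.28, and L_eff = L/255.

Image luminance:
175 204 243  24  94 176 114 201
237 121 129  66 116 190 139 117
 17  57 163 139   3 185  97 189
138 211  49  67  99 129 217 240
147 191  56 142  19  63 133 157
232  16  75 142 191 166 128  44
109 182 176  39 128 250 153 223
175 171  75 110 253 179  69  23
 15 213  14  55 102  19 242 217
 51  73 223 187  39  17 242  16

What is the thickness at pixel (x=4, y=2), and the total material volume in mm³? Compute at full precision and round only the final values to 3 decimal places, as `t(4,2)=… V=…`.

span = t_max - t_min = 4.28 - 0.71 = 3.570
L(4,2) = 3, L_eff = 3/255 = 0.011765
t(4,2) = 4.28 - 3.570·0.011765 = 4.238
Σt over all 10·8 pixels = 198.368
V = pitch²·Σt = 0.75²·198.368 = 111.582

t(4,2)=4.238 V=111.582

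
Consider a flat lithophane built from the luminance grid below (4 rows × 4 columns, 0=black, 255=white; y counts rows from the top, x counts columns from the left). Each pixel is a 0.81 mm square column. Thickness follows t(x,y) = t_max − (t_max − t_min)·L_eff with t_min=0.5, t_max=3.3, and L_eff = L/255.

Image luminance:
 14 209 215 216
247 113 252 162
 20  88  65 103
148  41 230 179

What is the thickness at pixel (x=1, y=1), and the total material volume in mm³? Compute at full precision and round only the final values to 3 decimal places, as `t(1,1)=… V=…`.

t(1,1)=2.059 V=18.058

span = t_max - t_min = 3.3 - 0.5 = 2.800
L(1,1) = 113, L_eff = 113/255 = 0.443137
t(1,1) = 3.3 - 2.800·0.443137 = 2.059
Σt over all 4·4 pixels = 35092/1275 ≈ 27.5231373
V = pitch²·Σt = 0.81²·35092/1275 = 18.058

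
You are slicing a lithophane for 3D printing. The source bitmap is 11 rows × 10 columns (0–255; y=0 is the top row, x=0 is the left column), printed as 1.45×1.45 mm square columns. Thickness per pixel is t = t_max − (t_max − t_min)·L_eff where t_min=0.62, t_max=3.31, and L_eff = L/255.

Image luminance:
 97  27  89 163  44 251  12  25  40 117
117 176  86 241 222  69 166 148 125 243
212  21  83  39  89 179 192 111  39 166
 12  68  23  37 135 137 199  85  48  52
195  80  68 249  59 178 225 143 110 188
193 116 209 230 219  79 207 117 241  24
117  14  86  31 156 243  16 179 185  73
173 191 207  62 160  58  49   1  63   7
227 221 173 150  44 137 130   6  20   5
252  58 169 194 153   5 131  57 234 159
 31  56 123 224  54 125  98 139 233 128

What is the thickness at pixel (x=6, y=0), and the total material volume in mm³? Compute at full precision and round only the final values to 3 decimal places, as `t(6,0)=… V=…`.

t(6,0)=3.183 V=470.047

span = t_max - t_min = 3.31 - 0.62 = 2.690
L(6,0) = 12, L_eff = 12/255 = 0.047059
t(6,0) = 3.31 - 2.690·0.047059 = 3.183
Σt over all 11·10 pixels = 1425233/6375 ≈ 223.5659608
V = pitch²·Σt = 1.45²·1425233/6375 = 470.047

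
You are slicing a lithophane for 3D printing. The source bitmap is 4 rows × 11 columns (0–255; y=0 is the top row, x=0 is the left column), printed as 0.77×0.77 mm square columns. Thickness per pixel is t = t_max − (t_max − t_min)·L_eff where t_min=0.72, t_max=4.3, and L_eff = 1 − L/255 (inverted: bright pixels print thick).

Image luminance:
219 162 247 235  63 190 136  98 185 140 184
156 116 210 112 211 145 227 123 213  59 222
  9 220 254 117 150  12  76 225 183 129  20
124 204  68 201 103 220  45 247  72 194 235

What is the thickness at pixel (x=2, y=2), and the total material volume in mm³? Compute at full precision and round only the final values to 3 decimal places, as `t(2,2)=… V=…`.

t(2,2)=4.286 V=75.061

span = t_max - t_min = 4.3 - 0.72 = 3.580
L(2,2) = 254, L_eff = 1 - 254/255 = 0.003922 (inverted)
t(2,2) = 4.3 - 3.580·0.003922 = 4.286
Σt over all 4·11 pixels = 1614139/12750 ≈ 126.5991373
V = pitch²·Σt = 0.77²·1614139/12750 = 75.061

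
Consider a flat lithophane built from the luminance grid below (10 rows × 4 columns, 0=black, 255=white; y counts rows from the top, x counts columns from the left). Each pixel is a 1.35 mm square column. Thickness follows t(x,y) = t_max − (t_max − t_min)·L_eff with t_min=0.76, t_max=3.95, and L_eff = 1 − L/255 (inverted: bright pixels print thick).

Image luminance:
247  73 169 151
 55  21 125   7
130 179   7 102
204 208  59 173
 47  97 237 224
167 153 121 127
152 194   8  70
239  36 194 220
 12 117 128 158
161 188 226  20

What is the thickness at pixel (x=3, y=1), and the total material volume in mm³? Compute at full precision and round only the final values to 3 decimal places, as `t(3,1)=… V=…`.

t(3,1)=0.848 V=174.096

span = t_max - t_min = 3.95 - 0.76 = 3.190
L(3,1) = 7, L_eff = 1 - 7/255 = 0.972549 (inverted)
t(3,1) = 3.95 - 3.190·0.972549 = 0.848
Σt over all 10·4 pixels = 1217957/12750 ≈ 95.5260392
V = pitch²·Σt = 1.35²·1217957/12750 = 174.096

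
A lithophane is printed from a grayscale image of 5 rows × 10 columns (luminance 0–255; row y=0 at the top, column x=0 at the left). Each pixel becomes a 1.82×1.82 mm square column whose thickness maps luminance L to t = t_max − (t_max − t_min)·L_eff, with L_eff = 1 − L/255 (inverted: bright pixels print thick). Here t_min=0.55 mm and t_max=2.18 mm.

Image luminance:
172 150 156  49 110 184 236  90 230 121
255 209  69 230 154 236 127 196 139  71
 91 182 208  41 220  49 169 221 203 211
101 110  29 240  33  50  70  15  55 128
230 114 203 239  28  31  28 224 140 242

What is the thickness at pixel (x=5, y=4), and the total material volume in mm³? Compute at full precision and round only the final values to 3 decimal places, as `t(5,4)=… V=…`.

t(5,4)=0.748 V=241.189

span = t_max - t_min = 2.18 - 0.55 = 1.630
L(5,4) = 31, L_eff = 1 - 31/255 = 0.878431 (inverted)
t(5,4) = 2.18 - 1.630·0.878431 = 0.748
Σt over all 5·10 pixels = 72.814
V = pitch²·Σt = 1.82²·72.814 = 241.189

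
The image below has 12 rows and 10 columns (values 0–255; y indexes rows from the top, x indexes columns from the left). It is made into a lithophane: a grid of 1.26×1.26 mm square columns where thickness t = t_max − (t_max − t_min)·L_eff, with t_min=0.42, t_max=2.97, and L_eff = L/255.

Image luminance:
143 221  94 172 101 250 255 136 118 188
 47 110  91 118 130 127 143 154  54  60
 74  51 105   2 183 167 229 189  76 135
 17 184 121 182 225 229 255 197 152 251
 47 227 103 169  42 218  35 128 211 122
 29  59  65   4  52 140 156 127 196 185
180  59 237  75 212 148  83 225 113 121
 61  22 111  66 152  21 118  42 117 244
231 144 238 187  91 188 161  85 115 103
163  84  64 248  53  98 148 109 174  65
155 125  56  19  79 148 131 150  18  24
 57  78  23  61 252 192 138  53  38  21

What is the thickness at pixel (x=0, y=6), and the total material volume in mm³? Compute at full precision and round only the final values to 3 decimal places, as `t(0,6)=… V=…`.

span = t_max - t_min = 2.97 - 0.42 = 2.550
L(0,6) = 180, L_eff = 180/255 = 0.705882
t(0,6) = 2.97 - 2.550·0.705882 = 1.170
Σt over all 12·10 pixels = 206.15
V = pitch²·Σt = 1.26²·206.15 = 327.284

t(0,6)=1.170 V=327.284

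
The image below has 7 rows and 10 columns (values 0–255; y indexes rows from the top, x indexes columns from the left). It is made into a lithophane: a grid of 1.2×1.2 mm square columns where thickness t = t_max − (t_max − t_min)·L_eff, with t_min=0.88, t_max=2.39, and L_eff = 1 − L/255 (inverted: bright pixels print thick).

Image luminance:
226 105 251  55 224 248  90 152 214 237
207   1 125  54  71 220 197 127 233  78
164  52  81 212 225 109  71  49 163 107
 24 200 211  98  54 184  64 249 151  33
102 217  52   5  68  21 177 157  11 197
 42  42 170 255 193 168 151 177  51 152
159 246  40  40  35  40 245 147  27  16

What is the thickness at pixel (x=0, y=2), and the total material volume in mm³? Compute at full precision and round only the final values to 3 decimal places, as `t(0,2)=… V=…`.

span = t_max - t_min = 2.39 - 0.88 = 1.510
L(0,2) = 164, L_eff = 1 - 164/255 = 0.356863 (inverted)
t(0,2) = 2.39 - 1.510·0.356863 = 1.851
Σt over all 7·10 pixels = 2932669/25500 ≈ 115.0066275
V = pitch²·Σt = 1.2²·2932669/25500 = 165.610

t(0,2)=1.851 V=165.610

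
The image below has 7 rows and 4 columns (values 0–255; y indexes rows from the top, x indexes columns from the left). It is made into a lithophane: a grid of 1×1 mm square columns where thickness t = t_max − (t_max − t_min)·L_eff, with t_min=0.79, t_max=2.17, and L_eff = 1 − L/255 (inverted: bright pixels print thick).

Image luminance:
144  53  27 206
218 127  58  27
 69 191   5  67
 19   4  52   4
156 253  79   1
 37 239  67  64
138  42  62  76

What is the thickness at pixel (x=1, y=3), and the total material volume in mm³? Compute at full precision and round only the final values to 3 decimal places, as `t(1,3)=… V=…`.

span = t_max - t_min = 2.17 - 0.79 = 1.380
L(1,3) = 4, L_eff = 1 - 4/255 = 0.984314 (inverted)
t(1,3) = 2.17 - 1.380·0.984314 = 0.812
Σt over all 7·4 pixels = 30233/850 ≈ 35.5682353
V = pitch²·Σt = 1²·30233/850 = 35.568

t(1,3)=0.812 V=35.568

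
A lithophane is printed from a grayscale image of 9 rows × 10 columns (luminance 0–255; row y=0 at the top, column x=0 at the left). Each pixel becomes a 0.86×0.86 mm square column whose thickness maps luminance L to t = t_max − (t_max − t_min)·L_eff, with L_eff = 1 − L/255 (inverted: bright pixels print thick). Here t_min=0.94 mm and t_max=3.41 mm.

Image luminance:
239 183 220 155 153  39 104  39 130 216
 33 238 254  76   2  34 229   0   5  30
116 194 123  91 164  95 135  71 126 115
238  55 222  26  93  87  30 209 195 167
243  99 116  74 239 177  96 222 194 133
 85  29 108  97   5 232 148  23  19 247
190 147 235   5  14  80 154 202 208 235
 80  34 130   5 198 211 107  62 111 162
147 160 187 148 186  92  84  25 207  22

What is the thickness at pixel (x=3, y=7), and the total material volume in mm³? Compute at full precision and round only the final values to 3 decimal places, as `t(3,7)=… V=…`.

span = t_max - t_min = 3.41 - 0.94 = 2.470
L(3,7) = 5, L_eff = 1 - 5/255 = 0.980392 (inverted)
t(3,7) = 3.41 - 2.470·0.980392 = 0.988
Σt over all 9·10 pixels = 991903/5100 ≈ 194.4907843
V = pitch²·Σt = 0.86²·991903/5100 = 143.845

t(3,7)=0.988 V=143.845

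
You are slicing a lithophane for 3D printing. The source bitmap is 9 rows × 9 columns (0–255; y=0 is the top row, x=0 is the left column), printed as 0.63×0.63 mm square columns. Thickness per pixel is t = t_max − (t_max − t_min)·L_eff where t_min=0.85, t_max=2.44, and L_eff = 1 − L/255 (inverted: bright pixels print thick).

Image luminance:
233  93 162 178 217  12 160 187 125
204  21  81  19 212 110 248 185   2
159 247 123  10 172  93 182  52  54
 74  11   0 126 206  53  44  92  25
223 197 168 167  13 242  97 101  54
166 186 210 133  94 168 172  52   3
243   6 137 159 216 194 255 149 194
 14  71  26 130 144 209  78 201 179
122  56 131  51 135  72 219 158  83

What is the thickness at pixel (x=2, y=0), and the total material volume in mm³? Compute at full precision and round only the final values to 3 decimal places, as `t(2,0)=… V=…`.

t(2,0)=1.860 V=52.693

span = t_max - t_min = 2.44 - 0.85 = 1.590
L(2,0) = 162, L_eff = 1 - 162/255 = 0.364706 (inverted)
t(2,0) = 2.44 - 1.590·0.364706 = 1.860
Σt over all 9·9 pixels = 45139/340 ≈ 132.7617647
V = pitch²·Σt = 0.63²·45139/340 = 52.693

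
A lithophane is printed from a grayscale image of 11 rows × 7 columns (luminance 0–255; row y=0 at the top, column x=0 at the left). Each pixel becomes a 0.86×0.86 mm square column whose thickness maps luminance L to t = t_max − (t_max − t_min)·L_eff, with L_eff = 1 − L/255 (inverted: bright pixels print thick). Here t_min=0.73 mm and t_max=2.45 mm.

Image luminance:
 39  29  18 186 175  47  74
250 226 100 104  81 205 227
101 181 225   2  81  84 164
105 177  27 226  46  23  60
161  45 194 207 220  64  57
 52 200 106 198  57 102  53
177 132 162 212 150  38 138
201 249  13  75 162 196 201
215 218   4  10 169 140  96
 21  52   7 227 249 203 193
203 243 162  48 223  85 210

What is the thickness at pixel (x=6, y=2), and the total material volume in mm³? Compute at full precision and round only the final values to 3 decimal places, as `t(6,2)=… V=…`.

span = t_max - t_min = 2.45 - 0.73 = 1.720
L(6,2) = 164, L_eff = 1 - 164/255 = 0.356863 (inverted)
t(6,2) = 2.45 - 1.720·0.356863 = 1.836
Σt over all 11·7 pixels = 3164191/25500 ≈ 124.0859216
V = pitch²·Σt = 0.86²·3164191/25500 = 91.774

t(6,2)=1.836 V=91.774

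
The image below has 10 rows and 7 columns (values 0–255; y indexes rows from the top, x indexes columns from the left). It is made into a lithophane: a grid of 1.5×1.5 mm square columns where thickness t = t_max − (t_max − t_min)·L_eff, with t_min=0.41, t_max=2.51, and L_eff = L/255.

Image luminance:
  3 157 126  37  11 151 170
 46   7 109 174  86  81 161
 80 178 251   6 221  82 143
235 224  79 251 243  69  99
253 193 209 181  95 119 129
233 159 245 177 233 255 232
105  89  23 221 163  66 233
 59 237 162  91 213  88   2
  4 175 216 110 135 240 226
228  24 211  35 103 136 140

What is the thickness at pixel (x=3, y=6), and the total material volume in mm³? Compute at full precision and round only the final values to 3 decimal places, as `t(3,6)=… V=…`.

t(3,6)=0.690 V=211.365

span = t_max - t_min = 2.51 - 0.41 = 2.100
L(3,6) = 221, L_eff = 221/255 = 0.866667
t(3,6) = 2.51 - 2.100·0.866667 = 0.690
Σt over all 10·7 pixels = 93.94
V = pitch²·Σt = 1.5²·93.94 = 211.365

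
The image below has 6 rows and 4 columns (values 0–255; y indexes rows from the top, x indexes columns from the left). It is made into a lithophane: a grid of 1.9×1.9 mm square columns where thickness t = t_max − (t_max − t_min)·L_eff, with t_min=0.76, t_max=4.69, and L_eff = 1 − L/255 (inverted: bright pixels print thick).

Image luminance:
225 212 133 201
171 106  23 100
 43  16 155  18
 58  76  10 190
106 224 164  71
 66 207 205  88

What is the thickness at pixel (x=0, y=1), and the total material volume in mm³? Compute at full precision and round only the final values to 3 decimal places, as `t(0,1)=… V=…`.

span = t_max - t_min = 4.69 - 0.76 = 3.930
L(0,1) = 171, L_eff = 1 - 171/255 = 0.329412 (inverted)
t(0,1) = 4.69 - 3.930·0.329412 = 3.395
Σt over all 6·4 pixels = 132687/2125 ≈ 62.4409412
V = pitch²·Σt = 1.9²·132687/2125 = 225.412

t(0,1)=3.395 V=225.412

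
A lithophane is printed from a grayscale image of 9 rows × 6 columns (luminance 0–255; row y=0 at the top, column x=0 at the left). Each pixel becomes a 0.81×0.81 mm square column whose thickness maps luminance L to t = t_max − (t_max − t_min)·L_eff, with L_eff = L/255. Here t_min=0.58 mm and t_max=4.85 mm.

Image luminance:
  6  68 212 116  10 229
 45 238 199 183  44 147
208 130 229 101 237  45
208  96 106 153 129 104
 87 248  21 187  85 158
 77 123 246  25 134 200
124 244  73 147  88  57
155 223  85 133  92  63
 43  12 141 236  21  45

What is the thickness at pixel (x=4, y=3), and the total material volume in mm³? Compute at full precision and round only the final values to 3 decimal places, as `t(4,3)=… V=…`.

span = t_max - t_min = 4.85 - 0.58 = 4.270
L(4,3) = 129, L_eff = 129/255 = 0.505882
t(4,3) = 4.85 - 4.270·0.505882 = 2.690
Σt over all 9·6 pixels = 628003/4250 ≈ 147.7654118
V = pitch²·Σt = 0.81²·628003/4250 = 96.949

t(4,3)=2.690 V=96.949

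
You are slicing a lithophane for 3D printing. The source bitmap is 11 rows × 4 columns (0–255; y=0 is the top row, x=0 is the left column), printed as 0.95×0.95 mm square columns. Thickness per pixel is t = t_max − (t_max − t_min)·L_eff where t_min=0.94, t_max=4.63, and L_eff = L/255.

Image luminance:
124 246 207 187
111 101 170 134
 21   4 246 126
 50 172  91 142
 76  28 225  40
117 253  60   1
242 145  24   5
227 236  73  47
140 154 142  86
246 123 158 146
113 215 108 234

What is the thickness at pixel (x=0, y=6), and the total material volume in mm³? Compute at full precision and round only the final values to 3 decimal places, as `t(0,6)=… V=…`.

t(0,6)=1.128 V=108.163

span = t_max - t_min = 4.63 - 0.94 = 3.690
L(0,6) = 242, L_eff = 242/255 = 0.949020
t(0,6) = 4.63 - 3.690·0.949020 = 1.128
Σt over all 11·4 pixels = 254678/2125 ≈ 119.8484706
V = pitch²·Σt = 0.95²·254678/2125 = 108.163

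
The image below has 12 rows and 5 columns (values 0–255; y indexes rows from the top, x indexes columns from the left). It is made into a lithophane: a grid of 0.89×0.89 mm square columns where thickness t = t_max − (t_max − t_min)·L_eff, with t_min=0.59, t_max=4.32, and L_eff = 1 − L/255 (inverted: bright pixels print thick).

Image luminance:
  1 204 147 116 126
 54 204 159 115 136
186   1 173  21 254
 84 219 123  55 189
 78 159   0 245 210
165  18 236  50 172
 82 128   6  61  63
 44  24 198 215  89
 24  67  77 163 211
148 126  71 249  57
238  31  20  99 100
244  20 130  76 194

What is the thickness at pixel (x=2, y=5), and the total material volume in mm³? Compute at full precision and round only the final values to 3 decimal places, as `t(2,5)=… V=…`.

t(2,5)=4.042 V=110.941

span = t_max - t_min = 4.32 - 0.59 = 3.730
L(2,5) = 236, L_eff = 1 - 236/255 = 0.074510 (inverted)
t(2,5) = 4.32 - 3.730·0.074510 = 4.042
Σt over all 12·5 pixels = 238101/1700 ≈ 140.0594118
V = pitch²·Σt = 0.89²·238101/1700 = 110.941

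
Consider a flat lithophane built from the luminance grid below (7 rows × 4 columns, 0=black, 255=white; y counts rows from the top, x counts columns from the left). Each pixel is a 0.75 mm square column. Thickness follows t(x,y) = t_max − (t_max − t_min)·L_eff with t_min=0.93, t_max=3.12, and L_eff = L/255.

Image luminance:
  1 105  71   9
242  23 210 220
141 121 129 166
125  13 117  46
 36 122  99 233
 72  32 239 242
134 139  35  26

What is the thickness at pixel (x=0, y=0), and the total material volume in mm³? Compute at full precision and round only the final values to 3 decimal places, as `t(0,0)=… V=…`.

t(0,0)=3.111 V=33.932

span = t_max - t_min = 3.12 - 0.93 = 2.190
L(0,0) = 1, L_eff = 1/255 = 0.003922
t(0,0) = 3.12 - 2.190·0.003922 = 3.111
Σt over all 7·4 pixels = 128189/2125 ≈ 60.3242353
V = pitch²·Σt = 0.75²·128189/2125 = 33.932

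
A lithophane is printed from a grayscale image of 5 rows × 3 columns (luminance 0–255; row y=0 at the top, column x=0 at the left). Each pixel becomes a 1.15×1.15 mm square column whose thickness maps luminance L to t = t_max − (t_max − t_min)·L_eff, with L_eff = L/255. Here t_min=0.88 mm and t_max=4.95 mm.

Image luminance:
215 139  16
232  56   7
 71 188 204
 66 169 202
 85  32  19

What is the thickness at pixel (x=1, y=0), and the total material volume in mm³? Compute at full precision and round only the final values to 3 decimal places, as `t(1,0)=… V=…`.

t(1,0)=2.731 V=62.291

span = t_max - t_min = 4.95 - 0.88 = 4.070
L(1,0) = 139, L_eff = 139/255 = 0.545098
t(1,0) = 4.95 - 4.070·0.545098 = 2.731
Σt over all 5·3 pixels = 100089/2125 ≈ 47.1007059
V = pitch²·Σt = 1.15²·100089/2125 = 62.291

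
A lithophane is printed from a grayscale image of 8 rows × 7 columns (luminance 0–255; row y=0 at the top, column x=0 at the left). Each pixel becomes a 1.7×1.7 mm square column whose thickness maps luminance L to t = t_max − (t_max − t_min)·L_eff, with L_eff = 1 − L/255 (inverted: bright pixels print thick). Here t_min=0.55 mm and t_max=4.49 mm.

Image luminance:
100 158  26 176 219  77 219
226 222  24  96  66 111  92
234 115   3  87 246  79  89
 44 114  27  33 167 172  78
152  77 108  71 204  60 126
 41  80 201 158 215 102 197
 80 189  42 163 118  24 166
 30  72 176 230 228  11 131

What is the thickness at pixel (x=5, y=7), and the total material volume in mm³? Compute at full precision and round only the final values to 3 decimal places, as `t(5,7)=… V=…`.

span = t_max - t_min = 4.49 - 0.55 = 3.940
L(5,7) = 11, L_eff = 1 - 11/255 = 0.956863 (inverted)
t(5,7) = 4.49 - 3.940·0.956863 = 0.720
Σt over all 8·7 pixels = 861422/6375 ≈ 135.1250196
V = pitch²·Σt = 1.7²·861422/6375 = 390.511

t(5,7)=0.720 V=390.511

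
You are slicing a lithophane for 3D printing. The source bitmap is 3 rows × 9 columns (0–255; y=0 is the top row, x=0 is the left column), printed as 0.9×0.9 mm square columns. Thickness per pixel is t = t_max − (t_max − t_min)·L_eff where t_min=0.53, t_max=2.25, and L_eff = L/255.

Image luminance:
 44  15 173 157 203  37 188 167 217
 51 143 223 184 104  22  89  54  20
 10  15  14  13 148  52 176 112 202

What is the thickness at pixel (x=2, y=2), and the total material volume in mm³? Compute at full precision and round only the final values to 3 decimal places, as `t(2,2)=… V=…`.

t(2,2)=2.156 V=33.729

span = t_max - t_min = 2.25 - 0.53 = 1.720
L(2,2) = 14, L_eff = 14/255 = 0.054902
t(2,2) = 2.25 - 1.720·0.054902 = 2.156
Σt over all 3·9 pixels = 1061849/25500 ≈ 41.6411373
V = pitch²·Σt = 0.9²·1061849/25500 = 33.729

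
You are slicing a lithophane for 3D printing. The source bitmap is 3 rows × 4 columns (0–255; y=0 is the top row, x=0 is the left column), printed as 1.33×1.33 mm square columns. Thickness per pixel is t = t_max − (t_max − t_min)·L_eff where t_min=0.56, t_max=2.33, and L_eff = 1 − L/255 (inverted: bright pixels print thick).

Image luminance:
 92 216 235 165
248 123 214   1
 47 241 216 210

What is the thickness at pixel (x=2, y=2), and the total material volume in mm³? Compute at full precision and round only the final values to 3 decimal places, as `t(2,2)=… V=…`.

t(2,2)=2.059 V=36.542

span = t_max - t_min = 2.33 - 0.56 = 1.770
L(2,2) = 216, L_eff = 1 - 216/255 = 0.152941 (inverted)
t(2,2) = 2.33 - 1.770·0.152941 = 2.059
Σt over all 3·4 pixels = 43898/2125 ≈ 20.6578824
V = pitch²·Σt = 1.33²·43898/2125 = 36.542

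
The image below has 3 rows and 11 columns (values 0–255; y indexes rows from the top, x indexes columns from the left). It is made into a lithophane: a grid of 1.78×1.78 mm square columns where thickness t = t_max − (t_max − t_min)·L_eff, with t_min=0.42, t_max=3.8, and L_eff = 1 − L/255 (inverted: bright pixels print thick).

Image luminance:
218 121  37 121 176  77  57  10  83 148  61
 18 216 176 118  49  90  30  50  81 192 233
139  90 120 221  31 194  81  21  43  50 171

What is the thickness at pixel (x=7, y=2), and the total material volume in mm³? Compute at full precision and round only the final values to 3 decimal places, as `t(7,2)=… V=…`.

span = t_max - t_min = 3.8 - 0.42 = 3.380
L(7,2) = 21, L_eff = 1 - 21/255 = 0.917647 (inverted)
t(7,2) = 3.8 - 3.380·0.917647 = 0.698
Σt over all 3·11 pixels = 386051/6375 ≈ 60.5570196
V = pitch²·Σt = 1.78²·386051/6375 = 191.869

t(7,2)=0.698 V=191.869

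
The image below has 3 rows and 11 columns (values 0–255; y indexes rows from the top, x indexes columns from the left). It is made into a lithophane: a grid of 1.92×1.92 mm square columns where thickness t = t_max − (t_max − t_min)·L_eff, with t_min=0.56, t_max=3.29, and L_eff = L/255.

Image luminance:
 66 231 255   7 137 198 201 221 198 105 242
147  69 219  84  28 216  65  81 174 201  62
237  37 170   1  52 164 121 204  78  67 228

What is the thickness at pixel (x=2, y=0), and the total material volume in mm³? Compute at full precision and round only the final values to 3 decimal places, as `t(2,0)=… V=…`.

t(2,0)=0.560 V=220.030

span = t_max - t_min = 3.29 - 0.56 = 2.730
L(2,0) = 255, L_eff = 255/255 = 1.000000
t(2,0) = 3.29 - 2.730·1.000000 = 0.560
Σt over all 3·11 pixels = 507339/8500 ≈ 59.6869412
V = pitch²·Σt = 1.92²·507339/8500 = 220.030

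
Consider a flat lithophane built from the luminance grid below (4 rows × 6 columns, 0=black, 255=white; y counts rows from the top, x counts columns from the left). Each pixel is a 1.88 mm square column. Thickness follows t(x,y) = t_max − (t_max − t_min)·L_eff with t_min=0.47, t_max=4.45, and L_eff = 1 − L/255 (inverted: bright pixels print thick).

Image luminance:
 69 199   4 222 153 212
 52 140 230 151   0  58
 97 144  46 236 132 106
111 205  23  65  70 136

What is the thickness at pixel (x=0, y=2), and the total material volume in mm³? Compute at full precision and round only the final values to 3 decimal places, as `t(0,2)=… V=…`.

span = t_max - t_min = 4.45 - 0.47 = 3.980
L(0,2) = 97, L_eff = 1 - 97/255 = 0.619608 (inverted)
t(0,2) = 4.45 - 3.980·0.619608 = 1.984
Σt over all 4·6 pixels = 713159/12750 ≈ 55.9340392
V = pitch²·Σt = 1.88²·713159/12750 = 197.693

t(0,2)=1.984 V=197.693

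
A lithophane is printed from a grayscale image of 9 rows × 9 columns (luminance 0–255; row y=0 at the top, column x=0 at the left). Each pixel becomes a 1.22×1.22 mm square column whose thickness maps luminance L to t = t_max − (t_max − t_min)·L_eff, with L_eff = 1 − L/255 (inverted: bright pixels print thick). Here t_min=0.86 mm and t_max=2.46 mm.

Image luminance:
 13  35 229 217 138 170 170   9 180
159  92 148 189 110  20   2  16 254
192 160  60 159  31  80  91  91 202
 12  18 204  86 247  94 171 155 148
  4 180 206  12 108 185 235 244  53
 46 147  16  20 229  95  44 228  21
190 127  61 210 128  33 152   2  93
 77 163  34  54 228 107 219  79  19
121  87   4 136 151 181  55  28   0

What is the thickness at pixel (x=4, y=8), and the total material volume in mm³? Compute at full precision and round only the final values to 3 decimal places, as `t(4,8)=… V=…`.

t(4,8)=1.807 V=189.264

span = t_max - t_min = 2.46 - 0.86 = 1.600
L(4,8) = 151, L_eff = 1 - 151/255 = 0.407843 (inverted)
t(4,8) = 2.46 - 1.600·0.407843 = 1.807
Σt over all 9·9 pixels = 324257/2550 ≈ 127.1596078
V = pitch²·Σt = 1.22²·324257/2550 = 189.264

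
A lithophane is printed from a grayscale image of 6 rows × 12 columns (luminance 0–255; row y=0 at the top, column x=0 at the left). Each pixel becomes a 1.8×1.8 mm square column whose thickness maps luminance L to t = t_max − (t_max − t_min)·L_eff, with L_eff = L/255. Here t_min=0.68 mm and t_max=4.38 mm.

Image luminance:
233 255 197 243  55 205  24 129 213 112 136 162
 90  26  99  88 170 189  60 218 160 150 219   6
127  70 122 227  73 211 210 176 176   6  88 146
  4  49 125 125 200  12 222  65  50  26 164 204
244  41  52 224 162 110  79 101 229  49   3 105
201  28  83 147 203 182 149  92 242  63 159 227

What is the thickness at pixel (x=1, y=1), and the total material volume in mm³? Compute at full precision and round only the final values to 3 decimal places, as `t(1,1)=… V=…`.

span = t_max - t_min = 4.38 - 0.68 = 3.700
L(1,1) = 26, L_eff = 26/255 = 0.101961
t(1,1) = 4.38 - 3.700·0.101961 = 4.003
Σt over all 6·12 pixels = 75494/425 ≈ 177.6329412
V = pitch²·Σt = 1.8²·75494/425 = 575.531

t(1,1)=4.003 V=575.531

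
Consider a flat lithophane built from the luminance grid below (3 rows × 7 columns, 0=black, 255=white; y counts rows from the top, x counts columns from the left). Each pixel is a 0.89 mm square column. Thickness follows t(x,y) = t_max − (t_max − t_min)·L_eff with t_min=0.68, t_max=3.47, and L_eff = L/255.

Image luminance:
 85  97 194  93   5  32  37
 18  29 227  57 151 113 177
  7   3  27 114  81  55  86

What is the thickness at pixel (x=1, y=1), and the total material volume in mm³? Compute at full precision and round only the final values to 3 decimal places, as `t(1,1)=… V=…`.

t(1,1)=3.153 V=43.091

span = t_max - t_min = 3.47 - 0.68 = 2.790
L(1,1) = 29, L_eff = 29/255 = 0.113725
t(1,1) = 3.47 - 2.790·0.113725 = 3.153
Σt over all 3·7 pixels = 462411/8500 ≈ 54.4012941
V = pitch²·Σt = 0.89²·462411/8500 = 43.091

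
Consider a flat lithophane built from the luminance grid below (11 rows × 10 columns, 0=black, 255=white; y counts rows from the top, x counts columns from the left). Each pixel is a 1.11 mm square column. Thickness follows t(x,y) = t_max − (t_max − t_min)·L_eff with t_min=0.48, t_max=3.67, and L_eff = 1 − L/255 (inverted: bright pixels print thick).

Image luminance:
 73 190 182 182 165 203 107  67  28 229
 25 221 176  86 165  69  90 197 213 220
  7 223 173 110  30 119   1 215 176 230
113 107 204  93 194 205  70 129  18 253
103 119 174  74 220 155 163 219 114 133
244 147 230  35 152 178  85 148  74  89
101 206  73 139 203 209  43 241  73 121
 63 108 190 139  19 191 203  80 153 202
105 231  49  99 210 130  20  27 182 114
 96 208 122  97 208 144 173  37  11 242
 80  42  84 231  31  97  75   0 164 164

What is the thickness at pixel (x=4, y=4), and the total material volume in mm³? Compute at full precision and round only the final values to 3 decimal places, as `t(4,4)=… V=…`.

span = t_max - t_min = 3.67 - 0.48 = 3.190
L(4,4) = 220, L_eff = 1 - 220/255 = 0.137255 (inverted)
t(4,4) = 3.67 - 3.190·0.137255 = 3.232
Σt over all 11·10 pixels = 1504459/6375 ≈ 235.9935686
V = pitch²·Σt = 1.11²·1504459/6375 = 290.768

t(4,4)=3.232 V=290.768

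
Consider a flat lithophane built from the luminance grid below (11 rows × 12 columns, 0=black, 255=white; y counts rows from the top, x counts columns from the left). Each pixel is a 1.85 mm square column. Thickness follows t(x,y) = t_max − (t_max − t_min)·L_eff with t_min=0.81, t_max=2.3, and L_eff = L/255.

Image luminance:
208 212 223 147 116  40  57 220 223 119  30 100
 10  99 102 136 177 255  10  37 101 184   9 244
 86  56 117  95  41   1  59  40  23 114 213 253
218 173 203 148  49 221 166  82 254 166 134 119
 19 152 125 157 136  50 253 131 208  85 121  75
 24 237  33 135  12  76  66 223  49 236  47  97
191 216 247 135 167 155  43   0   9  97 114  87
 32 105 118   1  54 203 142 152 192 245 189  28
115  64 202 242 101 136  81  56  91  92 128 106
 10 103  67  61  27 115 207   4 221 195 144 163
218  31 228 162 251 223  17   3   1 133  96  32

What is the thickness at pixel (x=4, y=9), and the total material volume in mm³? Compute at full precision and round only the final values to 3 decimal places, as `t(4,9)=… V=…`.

t(4,9)=2.142 V=721.401

span = t_max - t_min = 2.3 - 0.81 = 1.490
L(4,9) = 27, L_eff = 27/255 = 0.105882
t(4,9) = 2.3 - 1.490·0.105882 = 2.142
Σt over all 11·12 pixels = 358329/1700 ≈ 210.7817647
V = pitch²·Σt = 1.85²·358329/1700 = 721.401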